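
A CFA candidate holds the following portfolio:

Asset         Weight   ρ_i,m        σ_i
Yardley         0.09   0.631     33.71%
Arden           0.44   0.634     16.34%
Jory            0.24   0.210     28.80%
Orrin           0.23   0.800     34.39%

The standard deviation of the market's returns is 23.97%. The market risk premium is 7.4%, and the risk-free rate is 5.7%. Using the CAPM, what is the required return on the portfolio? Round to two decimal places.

β_Yardley = 0.631 × 33.71% / 23.97% = 0.8874
β_Arden = 0.634 × 16.34% / 23.97% = 0.4322
β_Jory = 0.210 × 28.80% / 23.97% = 0.2523
β_Orrin = 0.800 × 34.39% / 23.97% = 1.1478
β_P = Σ w_i β_i = 0.09×0.8874 + 0.44×0.4322 + 0.24×0.2523 + 0.23×1.1478 = 0.5946
E(R_P) = R_f + β_P × MRP = 5.7% + 0.5946 × 7.4% = 10.10%

10.10%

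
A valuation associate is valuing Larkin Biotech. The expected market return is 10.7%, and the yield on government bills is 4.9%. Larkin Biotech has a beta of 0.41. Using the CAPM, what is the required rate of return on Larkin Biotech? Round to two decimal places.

Market risk premium = E(R_m) − R_f = 10.7% − 4.9% = 5.80%
E(R) = R_f + β × MRP = 4.9% + 0.41 × 5.8% = 7.28%

7.28%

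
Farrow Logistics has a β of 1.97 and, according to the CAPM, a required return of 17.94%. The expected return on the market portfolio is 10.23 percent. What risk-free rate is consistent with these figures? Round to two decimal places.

E(R) = R_f + β(E(R_m) − R_f) = R_f(1 − β) + β·E(R_m)
17.94% = R_f × (1 − 1.97) + 1.97 × 10.23%
17.94% = R_f × -0.97 + 20.1531%
R_f = (17.94% − 20.1531%) / -0.97 = 2.28%

2.28%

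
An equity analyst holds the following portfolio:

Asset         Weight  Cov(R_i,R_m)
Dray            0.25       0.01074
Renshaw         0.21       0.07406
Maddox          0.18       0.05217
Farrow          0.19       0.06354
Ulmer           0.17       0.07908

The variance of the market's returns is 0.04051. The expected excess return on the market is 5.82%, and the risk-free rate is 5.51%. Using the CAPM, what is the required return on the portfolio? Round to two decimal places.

13.15%

β_Dray = 0.01074 / 0.04051 = 0.2651
β_Renshaw = 0.07406 / 0.04051 = 1.8282
β_Maddox = 0.05217 / 0.04051 = 1.2878
β_Farrow = 0.06354 / 0.04051 = 1.5685
β_Ulmer = 0.07908 / 0.04051 = 1.9521
β_P = Σ w_i β_i = 0.25×0.2651 + 0.21×1.8282 + 0.18×1.2878 + 0.19×1.5685 + 0.17×1.9521 = 1.3119
E(R_P) = R_f + β_P × MRP = 5.51% + 1.3119 × 5.82% = 13.15%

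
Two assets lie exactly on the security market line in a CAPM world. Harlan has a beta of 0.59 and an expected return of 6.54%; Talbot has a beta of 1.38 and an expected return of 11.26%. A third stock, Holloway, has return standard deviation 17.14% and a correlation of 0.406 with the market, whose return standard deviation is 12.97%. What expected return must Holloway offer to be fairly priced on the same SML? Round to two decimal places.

MRP = (11.26% − 6.54%) / (1.38 − 0.59) = 5.9747%
R_f = 6.54% − 0.59 × 5.9747% = 3.0149%
β_Holloway = ρ·σ_i/σ_m = 0.406 × 17.14 / 12.97 = 0.5365
E(R_Holloway) = R_f + β × MRP = 3.0149% + 0.5365 × 5.9747% = 6.22%

6.22%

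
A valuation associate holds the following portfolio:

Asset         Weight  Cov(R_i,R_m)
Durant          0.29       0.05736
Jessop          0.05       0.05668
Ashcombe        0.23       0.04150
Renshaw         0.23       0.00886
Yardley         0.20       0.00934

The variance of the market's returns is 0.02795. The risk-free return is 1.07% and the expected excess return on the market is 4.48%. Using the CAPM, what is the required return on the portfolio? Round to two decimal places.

6.35%

β_Durant = 0.05736 / 0.02795 = 2.0522
β_Jessop = 0.05668 / 0.02795 = 2.0279
β_Ashcombe = 0.04150 / 0.02795 = 1.4848
β_Renshaw = 0.00886 / 0.02795 = 0.3170
β_Yardley = 0.00934 / 0.02795 = 0.3342
β_P = Σ w_i β_i = 0.29×2.0522 + 0.05×2.0279 + 0.23×1.4848 + 0.23×0.3170 + 0.20×0.3342 = 1.1778
E(R_P) = R_f + β_P × MRP = 1.07% + 1.1778 × 4.48% = 6.35%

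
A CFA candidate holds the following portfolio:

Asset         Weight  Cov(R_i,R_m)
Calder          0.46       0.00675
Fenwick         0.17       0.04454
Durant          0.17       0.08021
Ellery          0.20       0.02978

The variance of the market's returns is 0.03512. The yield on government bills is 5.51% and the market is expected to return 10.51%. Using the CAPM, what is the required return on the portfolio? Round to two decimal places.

β_Calder = 0.00675 / 0.03512 = 0.1922
β_Fenwick = 0.04454 / 0.03512 = 1.2682
β_Durant = 0.08021 / 0.03512 = 2.2839
β_Ellery = 0.02978 / 0.03512 = 0.8479
β_P = Σ w_i β_i = 0.46×0.1922 + 0.17×1.2682 + 0.17×2.2839 + 0.20×0.8479 = 0.8618
MRP = 10.51% − 5.51% = 5.00%
E(R_P) = R_f + β_P × MRP = 5.51% + 0.8618 × 5.00% = 9.82%

9.82%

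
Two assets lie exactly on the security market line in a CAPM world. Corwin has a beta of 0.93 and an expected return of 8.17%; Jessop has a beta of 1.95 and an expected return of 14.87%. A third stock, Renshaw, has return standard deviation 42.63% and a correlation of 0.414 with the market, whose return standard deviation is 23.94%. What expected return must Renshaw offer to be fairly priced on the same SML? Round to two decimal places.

6.90%

MRP = (14.87% − 8.17%) / (1.95 − 0.93) = 6.5686%
R_f = 8.17% − 0.93 × 6.5686% = 2.0612%
β_Renshaw = ρ·σ_i/σ_m = 0.414 × 42.63 / 23.94 = 0.7372
E(R_Renshaw) = R_f + β × MRP = 2.0612% + 0.7372 × 6.5686% = 6.90%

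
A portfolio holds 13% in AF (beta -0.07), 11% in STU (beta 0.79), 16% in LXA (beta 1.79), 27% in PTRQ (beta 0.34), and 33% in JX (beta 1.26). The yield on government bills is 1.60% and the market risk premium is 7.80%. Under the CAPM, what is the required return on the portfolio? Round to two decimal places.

β_P = Σ w_i β_i = 0.13×-0.07 + 0.11×0.79 + 0.16×1.79 + 0.27×0.34 + 0.33×1.26 = 0.8718
E(R_P) = R_f + β_P × MRP = 1.60% + 0.8718 × 7.80% = 8.40%

8.40%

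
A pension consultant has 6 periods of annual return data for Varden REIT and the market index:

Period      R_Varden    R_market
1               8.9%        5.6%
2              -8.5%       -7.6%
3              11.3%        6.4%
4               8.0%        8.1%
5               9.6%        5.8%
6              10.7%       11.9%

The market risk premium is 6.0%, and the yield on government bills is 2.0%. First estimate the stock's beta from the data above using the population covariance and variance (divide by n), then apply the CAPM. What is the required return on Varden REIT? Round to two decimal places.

8.39%

Mean R_i = (8.9 − 8.5 + 11.3 + 8.0 + 9.6 + 10.7) / 6 = 6.6667%
Mean R_m = (5.6 − 7.6 + 6.4 + 8.1 + 5.8 + 11.9) / 6 = 5.0333%
Σ(R_i − R̄_i)(R_m − R̄_m) = 233.2367  ⇒  Cov = 233.2367 / 6 = 38.8728
Σ(R_m − R̄_m)² = 218.9333  ⇒  Var(R_m) = 218.9333 / 6 = 36.4889
β = Cov / Var(R_m) = 38.8728 / 36.4889 = 1.0653
E(R) = R_f + β × MRP = 2.0% + 1.0653 × 6.0% = 8.39%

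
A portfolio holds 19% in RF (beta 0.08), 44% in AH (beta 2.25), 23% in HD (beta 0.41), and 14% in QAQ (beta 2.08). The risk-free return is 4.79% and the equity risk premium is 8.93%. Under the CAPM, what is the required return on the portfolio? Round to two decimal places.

β_P = Σ w_i β_i = 0.19×0.08 + 0.44×2.25 + 0.23×0.41 + 0.14×2.08 = 1.3907
E(R_P) = R_f + β_P × MRP = 4.79% + 1.3907 × 8.93% = 17.21%

17.21%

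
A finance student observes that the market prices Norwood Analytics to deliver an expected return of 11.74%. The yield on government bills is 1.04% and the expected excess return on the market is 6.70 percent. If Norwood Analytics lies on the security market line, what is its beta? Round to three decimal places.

β = (E(R) − R_f) / MRP = (11.74% − 1.04%) / 6.70% = 10.70% / 6.70% = 1.597

1.597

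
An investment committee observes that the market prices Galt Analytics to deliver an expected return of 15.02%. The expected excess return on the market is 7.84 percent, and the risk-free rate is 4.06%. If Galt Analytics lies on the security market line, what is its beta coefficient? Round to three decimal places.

β = (E(R) − R_f) / MRP = (15.02% − 4.06%) / 7.84% = 10.96% / 7.84% = 1.398

1.398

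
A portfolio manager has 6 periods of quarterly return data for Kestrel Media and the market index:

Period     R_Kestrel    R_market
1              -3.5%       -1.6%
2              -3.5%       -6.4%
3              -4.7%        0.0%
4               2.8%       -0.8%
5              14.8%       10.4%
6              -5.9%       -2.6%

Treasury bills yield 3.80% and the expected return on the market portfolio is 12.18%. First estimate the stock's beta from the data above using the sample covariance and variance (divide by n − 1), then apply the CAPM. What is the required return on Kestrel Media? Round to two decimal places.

Mean R_i = (-3.5 − 3.5 − 4.7 + 2.8 + 14.8 − 5.9) / 6 = 0.0000%
Mean R_m = (-1.6 − 6.4 + 0.0 − 0.8 + 10.4 − 2.6) / 6 = -0.1667%
Σ(R_i − R̄_i)(R_m − R̄_m) = 195.0200  ⇒  Cov = 195.0200 / 5 = 39.0040
Σ(R_m − R̄_m)² = 158.9133  ⇒  Var(R_m) = 158.9133 / 5 = 31.7827
β = Cov / Var(R_m) = 39.0040 / 31.7827 = 1.2272
MRP = 12.18% − 3.80% = 8.38%
E(R) = R_f + β × MRP = 3.80% + 1.2272 × 8.38% = 14.08%

14.08%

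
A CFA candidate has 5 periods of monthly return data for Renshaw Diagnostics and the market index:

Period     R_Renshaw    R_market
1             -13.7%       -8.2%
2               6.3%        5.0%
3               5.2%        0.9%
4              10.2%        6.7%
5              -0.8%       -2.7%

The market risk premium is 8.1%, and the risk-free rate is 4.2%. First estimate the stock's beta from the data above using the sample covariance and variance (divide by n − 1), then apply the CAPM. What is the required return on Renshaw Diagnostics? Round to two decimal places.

Mean R_i = (-13.7 + 6.3 + 5.2 + 10.2 − 0.8) / 5 = 1.4400%
Mean R_m = (-8.2 + 5.0 + 0.9 + 6.7 − 2.7) / 5 = 0.3400%
Σ(R_i − R̄_i)(R_m − R̄_m) = 216.5720  ⇒  Cov = 216.5720 / 4 = 54.1430
Σ(R_m − R̄_m)² = 144.6520  ⇒  Var(R_m) = 144.6520 / 4 = 36.1630
β = Cov / Var(R_m) = 54.1430 / 36.1630 = 1.4972
E(R) = R_f + β × MRP = 4.2% + 1.4972 × 8.1% = 16.33%

16.33%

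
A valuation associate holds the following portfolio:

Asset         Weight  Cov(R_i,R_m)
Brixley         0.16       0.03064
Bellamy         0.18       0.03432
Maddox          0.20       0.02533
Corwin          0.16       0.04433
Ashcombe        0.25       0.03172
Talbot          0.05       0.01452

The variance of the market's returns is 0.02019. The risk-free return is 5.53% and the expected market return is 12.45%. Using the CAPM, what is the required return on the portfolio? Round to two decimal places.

16.46%

β_Brixley = 0.03064 / 0.02019 = 1.5176
β_Bellamy = 0.03432 / 0.02019 = 1.6999
β_Maddox = 0.02533 / 0.02019 = 1.2546
β_Corwin = 0.04433 / 0.02019 = 2.1956
β_Ashcombe = 0.03172 / 0.02019 = 1.5711
β_Talbot = 0.01452 / 0.02019 = 0.7192
β_P = Σ w_i β_i = 0.16×1.5176 + 0.18×1.6999 + 0.20×1.2546 + 0.16×2.1956 + 0.25×1.5711 + 0.05×0.7192 = 1.5797
MRP = 12.45% − 5.53% = 6.92%
E(R_P) = R_f + β_P × MRP = 5.53% + 1.5797 × 6.92% = 16.46%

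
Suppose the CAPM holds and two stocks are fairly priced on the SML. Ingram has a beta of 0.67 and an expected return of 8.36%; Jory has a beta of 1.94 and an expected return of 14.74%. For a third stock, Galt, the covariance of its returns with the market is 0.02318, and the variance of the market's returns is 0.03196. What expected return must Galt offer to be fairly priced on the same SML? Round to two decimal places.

MRP = (14.74% − 8.36%) / (1.94 − 0.67) = 5.0236%
R_f = 8.36% − 0.67 × 5.0236% = 4.9942%
β_Galt = Cov / Var(R_m) = 0.02318 / 0.03196 = 0.7253
E(R_Galt) = R_f + β × MRP = 4.9942% + 0.7253 × 5.0236% = 8.64%

8.64%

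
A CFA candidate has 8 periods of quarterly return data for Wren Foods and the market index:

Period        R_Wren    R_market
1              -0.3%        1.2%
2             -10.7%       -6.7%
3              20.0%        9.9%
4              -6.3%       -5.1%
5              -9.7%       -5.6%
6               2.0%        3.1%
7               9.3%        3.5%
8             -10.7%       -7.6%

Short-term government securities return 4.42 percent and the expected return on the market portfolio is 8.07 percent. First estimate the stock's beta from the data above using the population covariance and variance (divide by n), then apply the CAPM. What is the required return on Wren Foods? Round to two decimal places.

10.67%

Mean R_i = (-0.3 − 10.7 + 20.0 − 6.3 − 9.7 + 2.0 + 9.3 − 10.7) / 8 = -0.8000%
Mean R_m = (1.2 − 6.7 + 9.9 − 5.1 − 5.6 + 3.1 + 3.5 − 7.6) / 8 = -0.9125%
Σ(R_i − R̄_i)(R_m − R̄_m) = 470.0100  ⇒  Cov = 470.0100 / 8 = 58.7513
Σ(R_m − R̄_m)² = 274.6688  ⇒  Var(R_m) = 274.6688 / 8 = 34.3336
β = Cov / Var(R_m) = 58.7513 / 34.3336 = 1.7112
MRP = 8.07% − 4.42% = 3.65%
E(R) = R_f + β × MRP = 4.42% + 1.7112 × 3.65% = 10.67%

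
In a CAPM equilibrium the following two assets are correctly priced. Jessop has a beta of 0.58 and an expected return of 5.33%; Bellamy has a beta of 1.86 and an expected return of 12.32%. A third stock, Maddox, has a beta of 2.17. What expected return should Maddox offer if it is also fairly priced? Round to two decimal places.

MRP (SML slope) = (12.32% − 5.33%) / (1.86 − 0.58) = 6.99% / 1.28 = 5.4609%
R_f (intercept) = 5.33% − 0.58 × 5.4609% = 2.1627%
E(R_Maddox) = R_f + β × MRP = 2.1627% + 2.17 × 5.4609% = 14.01%

14.01%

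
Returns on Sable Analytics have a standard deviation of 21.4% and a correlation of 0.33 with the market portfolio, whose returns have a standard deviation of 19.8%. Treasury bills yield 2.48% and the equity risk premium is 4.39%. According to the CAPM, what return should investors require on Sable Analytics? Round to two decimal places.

β = ρ × σ_i / σ_m = 0.33 × 21.4% / 19.8% = 0.3567
E(R) = 2.48% + 0.3567 × 4.39% = 4.05%

4.05%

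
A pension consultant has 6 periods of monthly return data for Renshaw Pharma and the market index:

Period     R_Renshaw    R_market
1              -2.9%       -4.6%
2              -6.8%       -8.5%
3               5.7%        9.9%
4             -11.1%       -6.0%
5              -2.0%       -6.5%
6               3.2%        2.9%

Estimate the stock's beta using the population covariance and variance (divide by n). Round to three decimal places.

Mean R_i = (-2.9 − 6.8 + 5.7 − 11.1 − 2.0 + 3.2) / 6 = -2.3167%
Mean R_m = (-4.6 − 8.5 + 9.9 − 6.0 − 6.5 + 2.9) / 6 = -2.1333%
Σ(R_i − R̄_i)(R_m − R̄_m) = 186.7967  ⇒  Cov = 186.7967 / 6 = 31.1328
Σ(R_m − R̄_m)² = 250.7733  ⇒  Var(R_m) = 250.7733 / 6 = 41.7956
β = Cov / Var(R_m) = 31.1328 / 41.7956 = 0.7449

0.745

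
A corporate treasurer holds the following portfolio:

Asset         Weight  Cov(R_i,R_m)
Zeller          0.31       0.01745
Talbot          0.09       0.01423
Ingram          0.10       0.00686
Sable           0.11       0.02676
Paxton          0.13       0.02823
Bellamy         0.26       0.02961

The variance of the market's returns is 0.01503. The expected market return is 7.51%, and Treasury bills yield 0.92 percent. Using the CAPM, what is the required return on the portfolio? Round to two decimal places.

β_Zeller = 0.01745 / 0.01503 = 1.1610
β_Talbot = 0.01423 / 0.01503 = 0.9468
β_Ingram = 0.00686 / 0.01503 = 0.4564
β_Sable = 0.02676 / 0.01503 = 1.7804
β_Paxton = 0.02823 / 0.01503 = 1.8782
β_Bellamy = 0.02961 / 0.01503 = 1.9701
β_P = Σ w_i β_i = 0.31×1.1610 + 0.09×0.9468 + 0.10×0.4564 + 0.11×1.7804 + 0.13×1.8782 + 0.26×1.9701 = 1.4430
MRP = 7.51% − 0.92% = 6.59%
E(R_P) = R_f + β_P × MRP = 0.92% + 1.4430 × 6.59% = 10.43%

10.43%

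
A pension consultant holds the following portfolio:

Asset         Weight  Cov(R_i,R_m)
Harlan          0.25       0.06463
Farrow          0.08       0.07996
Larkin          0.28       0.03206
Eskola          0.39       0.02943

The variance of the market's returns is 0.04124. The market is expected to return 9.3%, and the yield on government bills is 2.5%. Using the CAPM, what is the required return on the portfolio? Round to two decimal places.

9.59%

β_Harlan = 0.06463 / 0.04124 = 1.5672
β_Farrow = 0.07996 / 0.04124 = 1.9389
β_Larkin = 0.03206 / 0.04124 = 0.7774
β_Eskola = 0.02943 / 0.04124 = 0.7136
β_P = Σ w_i β_i = 0.25×1.5672 + 0.08×1.9389 + 0.28×0.7774 + 0.39×0.7136 = 1.0429
MRP = 9.3% − 2.5% = 6.80%
E(R_P) = R_f + β_P × MRP = 2.5% + 1.0429 × 6.8% = 9.59%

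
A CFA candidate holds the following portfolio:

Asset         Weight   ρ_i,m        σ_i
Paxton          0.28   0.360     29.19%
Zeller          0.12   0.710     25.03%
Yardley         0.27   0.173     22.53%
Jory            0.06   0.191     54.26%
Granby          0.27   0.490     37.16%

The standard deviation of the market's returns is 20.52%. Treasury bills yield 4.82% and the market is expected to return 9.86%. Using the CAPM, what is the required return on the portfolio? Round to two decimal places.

7.69%

β_Paxton = 0.360 × 29.19% / 20.52% = 0.5121
β_Zeller = 0.710 × 25.03% / 20.52% = 0.8660
β_Yardley = 0.173 × 22.53% / 20.52% = 0.1899
β_Jory = 0.191 × 54.26% / 20.52% = 0.5051
β_Granby = 0.490 × 37.16% / 20.52% = 0.8873
β_P = Σ w_i β_i = 0.28×0.5121 + 0.12×0.8660 + 0.27×0.1899 + 0.06×0.5051 + 0.27×0.8873 = 0.5685
MRP = 9.86% − 4.82% = 5.04%
E(R_P) = R_f + β_P × MRP = 4.82% + 0.5685 × 5.04% = 7.69%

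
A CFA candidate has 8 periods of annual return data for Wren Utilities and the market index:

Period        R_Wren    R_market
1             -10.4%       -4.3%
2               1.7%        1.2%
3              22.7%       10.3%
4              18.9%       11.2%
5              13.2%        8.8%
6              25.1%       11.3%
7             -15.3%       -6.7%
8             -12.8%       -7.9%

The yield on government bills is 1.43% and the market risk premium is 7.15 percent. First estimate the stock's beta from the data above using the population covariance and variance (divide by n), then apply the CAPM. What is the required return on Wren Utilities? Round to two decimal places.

Mean R_i = (-10.4 + 1.7 + 22.7 + 18.9 + 13.2 + 25.1 − 15.3 − 12.8) / 8 = 5.3875%
Mean R_m = (-4.3 + 1.2 + 10.3 + 11.2 + 8.8 + 11.3 − 6.7 − 7.9) / 8 = 2.9875%
Σ(R_i − R̄_i)(R_m − R̄_m) = 966.9088  ⇒  Cov = 966.9088 / 8 = 120.8636
Σ(R_m − R̄_m)² = 492.4888  ⇒  Var(R_m) = 492.4888 / 8 = 61.5611
β = Cov / Var(R_m) = 120.8636 / 61.5611 = 1.9633
E(R) = R_f + β × MRP = 1.43% + 1.9633 × 7.15% = 15.47%

15.47%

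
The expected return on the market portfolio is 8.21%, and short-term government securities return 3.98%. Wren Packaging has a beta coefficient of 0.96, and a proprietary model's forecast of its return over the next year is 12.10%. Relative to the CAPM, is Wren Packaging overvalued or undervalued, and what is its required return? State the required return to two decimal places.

Undervalued; required return 8.04%

MRP = 8.21% − 3.98% = 4.23%
Required return = R_f + β·MRP = 3.98% + 0.96 × 4.23% = 8.04%
Forecast 12.10% > required 8.04% → the stock plots above the SML → undervalued.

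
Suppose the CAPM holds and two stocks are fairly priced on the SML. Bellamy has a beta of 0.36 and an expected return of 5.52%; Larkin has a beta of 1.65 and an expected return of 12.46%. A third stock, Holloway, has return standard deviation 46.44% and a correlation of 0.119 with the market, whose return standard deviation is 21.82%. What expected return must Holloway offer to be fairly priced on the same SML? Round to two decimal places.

4.95%

MRP = (12.46% − 5.52%) / (1.65 − 0.36) = 5.3798%
R_f = 5.52% − 0.36 × 5.3798% = 3.5833%
β_Holloway = ρ·σ_i/σ_m = 0.119 × 46.44 / 21.82 = 0.2533
E(R_Holloway) = R_f + β × MRP = 3.5833% + 0.2533 × 5.3798% = 4.95%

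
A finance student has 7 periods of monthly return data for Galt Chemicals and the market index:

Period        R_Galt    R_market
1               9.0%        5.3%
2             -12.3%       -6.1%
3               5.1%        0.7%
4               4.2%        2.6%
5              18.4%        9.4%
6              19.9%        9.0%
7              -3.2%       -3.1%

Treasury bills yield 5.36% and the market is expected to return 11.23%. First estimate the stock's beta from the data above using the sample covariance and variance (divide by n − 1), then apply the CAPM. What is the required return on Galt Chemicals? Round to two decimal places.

Mean R_i = (9.0 − 12.3 + 5.1 + 4.2 + 18.4 + 19.9 − 3.2) / 7 = 5.8714%
Mean R_m = (5.3 − 6.1 + 0.7 + 2.6 + 9.4 + 9.0 − 3.1) / 7 = 2.5429%
Σ(R_i − R̄_i)(R_m − R̄_m) = 394.6886  ⇒  Cov = 394.6886 / 6 = 65.7814
Σ(R_m − R̄_m)² = 206.2571  ⇒  Var(R_m) = 206.2571 / 6 = 34.3762
β = Cov / Var(R_m) = 65.7814 / 34.3762 = 1.9136
MRP = 11.23% − 5.36% = 5.87%
E(R) = R_f + β × MRP = 5.36% + 1.9136 × 5.87% = 16.59%

16.59%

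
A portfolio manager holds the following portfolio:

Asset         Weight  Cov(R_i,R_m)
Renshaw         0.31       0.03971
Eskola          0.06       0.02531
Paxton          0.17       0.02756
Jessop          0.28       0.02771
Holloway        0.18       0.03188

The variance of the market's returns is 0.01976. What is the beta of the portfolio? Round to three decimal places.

β_Renshaw = 0.03971 / 0.01976 = 2.0096
β_Eskola = 0.02531 / 0.01976 = 1.2809
β_Paxton = 0.02756 / 0.01976 = 1.3947
β_Jessop = 0.02771 / 0.01976 = 1.4023
β_Holloway = 0.03188 / 0.01976 = 1.6134
β_P = Σ w_i β_i = 0.31×2.0096 + 0.06×1.2809 + 0.17×1.3947 + 0.28×1.4023 + 0.18×1.6134 = 1.6200

1.620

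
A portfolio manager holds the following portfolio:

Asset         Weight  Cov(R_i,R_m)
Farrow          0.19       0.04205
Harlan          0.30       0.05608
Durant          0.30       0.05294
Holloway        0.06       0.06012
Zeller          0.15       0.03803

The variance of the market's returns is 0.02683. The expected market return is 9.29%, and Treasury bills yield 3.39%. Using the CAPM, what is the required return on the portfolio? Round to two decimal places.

β_Farrow = 0.04205 / 0.02683 = 1.5673
β_Harlan = 0.05608 / 0.02683 = 2.0902
β_Durant = 0.05294 / 0.02683 = 1.9732
β_Holloway = 0.06012 / 0.02683 = 2.2408
β_Zeller = 0.03803 / 0.02683 = 1.4174
β_P = Σ w_i β_i = 0.19×1.5673 + 0.30×2.0902 + 0.30×1.9732 + 0.06×2.2408 + 0.15×1.4174 = 1.8639
MRP = 9.29% − 3.39% = 5.90%
E(R_P) = R_f + β_P × MRP = 3.39% + 1.8639 × 5.90% = 14.39%

14.39%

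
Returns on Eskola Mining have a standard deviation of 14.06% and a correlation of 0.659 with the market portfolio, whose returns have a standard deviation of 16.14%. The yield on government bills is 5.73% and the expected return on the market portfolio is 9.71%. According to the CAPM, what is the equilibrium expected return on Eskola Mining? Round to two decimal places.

8.01%

β = ρ × σ_i / σ_m = 0.659 × 14.06% / 16.14% = 0.5741
MRP = 9.71% − 5.73% = 3.98%
E(R) = 5.73% + 0.5741 × 3.98% = 8.01%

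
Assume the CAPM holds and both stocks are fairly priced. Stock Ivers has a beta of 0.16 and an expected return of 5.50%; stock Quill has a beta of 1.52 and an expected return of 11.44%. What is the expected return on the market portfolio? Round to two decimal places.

9.17%

Both satisfy E(R) = R_f + β·MRP, so the slope of the SML is
MRP = (11.44% − 5.50%) / (1.52 − 0.16) = 5.94% / 1.36 = 4.3676%
R_f = E(R_Ivers) − β_Ivers·MRP = 5.50% − 0.16 × 4.3676% = 4.8012%
E(R_m) = R_f + MRP = 4.8012% + 4.3676% = 9.17%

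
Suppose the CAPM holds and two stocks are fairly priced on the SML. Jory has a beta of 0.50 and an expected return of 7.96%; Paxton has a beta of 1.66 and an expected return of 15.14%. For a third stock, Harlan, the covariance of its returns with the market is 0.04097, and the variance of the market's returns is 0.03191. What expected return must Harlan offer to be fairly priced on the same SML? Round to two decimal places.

12.81%

MRP = (15.14% − 7.96%) / (1.66 − 0.50) = 6.1897%
R_f = 7.96% − 0.50 × 6.1897% = 4.8652%
β_Harlan = Cov / Var(R_m) = 0.04097 / 0.03191 = 1.2839
E(R_Harlan) = R_f + β × MRP = 4.8652% + 1.2839 × 6.1897% = 12.81%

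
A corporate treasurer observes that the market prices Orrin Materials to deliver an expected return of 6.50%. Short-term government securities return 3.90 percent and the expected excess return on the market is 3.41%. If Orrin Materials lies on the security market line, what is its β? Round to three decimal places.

0.762

β = (E(R) − R_f) / MRP = (6.50% − 3.90%) / 3.41% = 2.60% / 3.41% = 0.762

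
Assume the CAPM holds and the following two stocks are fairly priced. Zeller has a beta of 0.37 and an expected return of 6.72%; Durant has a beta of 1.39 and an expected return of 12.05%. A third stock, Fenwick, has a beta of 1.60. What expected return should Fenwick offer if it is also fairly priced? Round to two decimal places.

MRP (SML slope) = (12.05% − 6.72%) / (1.39 − 0.37) = 5.33% / 1.02 = 5.2255%
R_f (intercept) = 6.72% − 0.37 × 5.2255% = 4.7866%
E(R_Fenwick) = R_f + β × MRP = 4.7866% + 1.60 × 5.2255% = 13.15%

13.15%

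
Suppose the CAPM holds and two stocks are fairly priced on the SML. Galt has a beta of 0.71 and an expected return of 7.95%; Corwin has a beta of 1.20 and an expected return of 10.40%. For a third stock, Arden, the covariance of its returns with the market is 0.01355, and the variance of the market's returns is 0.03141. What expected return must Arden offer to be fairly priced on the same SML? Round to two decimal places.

6.56%

MRP = (10.40% − 7.95%) / (1.20 − 0.71) = 5.0000%
R_f = 7.95% − 0.71 × 5.0000% = 4.4000%
β_Arden = Cov / Var(R_m) = 0.01355 / 0.03141 = 0.4314
E(R_Arden) = R_f + β × MRP = 4.4000% + 0.4314 × 5.0000% = 6.56%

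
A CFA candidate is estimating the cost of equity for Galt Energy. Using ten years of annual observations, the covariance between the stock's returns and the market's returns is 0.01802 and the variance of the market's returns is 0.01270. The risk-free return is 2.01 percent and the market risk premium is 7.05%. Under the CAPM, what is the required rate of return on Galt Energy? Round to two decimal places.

β = Cov(R_i, R_m) / Var(R_m) = 0.01802 / 0.01270 = 1.4189
E(R) = R_f + β × MRP = 2.01% + 1.4189 × 7.05% = 12.01%

12.01%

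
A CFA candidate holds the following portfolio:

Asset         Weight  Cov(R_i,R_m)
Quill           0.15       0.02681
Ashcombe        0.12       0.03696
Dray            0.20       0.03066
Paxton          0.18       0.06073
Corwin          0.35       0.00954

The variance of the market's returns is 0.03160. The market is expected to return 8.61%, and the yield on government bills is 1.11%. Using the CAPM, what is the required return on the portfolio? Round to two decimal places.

7.96%

β_Quill = 0.02681 / 0.03160 = 0.8484
β_Ashcombe = 0.03696 / 0.03160 = 1.1696
β_Dray = 0.03066 / 0.03160 = 0.9703
β_Paxton = 0.06073 / 0.03160 = 1.9218
β_Corwin = 0.00954 / 0.03160 = 0.3019
β_P = Σ w_i β_i = 0.15×0.8484 + 0.12×1.1696 + 0.20×0.9703 + 0.18×1.9218 + 0.35×0.3019 = 0.9133
MRP = 8.61% − 1.11% = 7.50%
E(R_P) = R_f + β_P × MRP = 1.11% + 0.9133 × 7.50% = 7.96%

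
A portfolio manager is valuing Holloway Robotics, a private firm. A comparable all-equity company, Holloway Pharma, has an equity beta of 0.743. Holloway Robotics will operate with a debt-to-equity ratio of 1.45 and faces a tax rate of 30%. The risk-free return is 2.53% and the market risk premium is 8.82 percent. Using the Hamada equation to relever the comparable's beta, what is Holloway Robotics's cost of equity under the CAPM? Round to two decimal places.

β_L = β_U × [1 + (1 − t)(D/E)] = 0.743 × [1 + (1 − 0.30) × 1.45]
    = 0.743 × [1 + 0.70 × 1.45] = 0.743 × 2.0150 = 1.4971
E(R) = R_f + β_L × MRP = 2.53% + 1.4971 × 8.82% = 15.73%

15.73%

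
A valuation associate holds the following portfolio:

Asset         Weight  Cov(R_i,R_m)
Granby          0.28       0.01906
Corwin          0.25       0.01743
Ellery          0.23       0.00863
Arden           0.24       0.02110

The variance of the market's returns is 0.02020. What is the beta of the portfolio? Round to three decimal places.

0.829

β_Granby = 0.01906 / 0.02020 = 0.9436
β_Corwin = 0.01743 / 0.02020 = 0.8629
β_Ellery = 0.00863 / 0.02020 = 0.4272
β_Arden = 0.02110 / 0.02020 = 1.0446
β_P = Σ w_i β_i = 0.28×0.9436 + 0.25×0.8629 + 0.23×0.4272 + 0.24×1.0446 = 0.8289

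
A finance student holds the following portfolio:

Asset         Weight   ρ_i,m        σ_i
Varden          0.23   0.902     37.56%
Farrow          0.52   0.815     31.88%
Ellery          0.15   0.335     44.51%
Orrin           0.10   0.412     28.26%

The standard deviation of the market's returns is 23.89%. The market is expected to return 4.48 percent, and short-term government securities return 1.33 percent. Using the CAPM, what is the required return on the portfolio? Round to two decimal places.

β_Varden = 0.902 × 37.56% / 23.89% = 1.4181
β_Farrow = 0.815 × 31.88% / 23.89% = 1.0876
β_Ellery = 0.335 × 44.51% / 23.89% = 0.6241
β_Orrin = 0.412 × 28.26% / 23.89% = 0.4874
β_P = Σ w_i β_i = 0.23×1.4181 + 0.52×1.0876 + 0.15×0.6241 + 0.10×0.4874 = 1.0341
MRP = 4.48% − 1.33% = 3.15%
E(R_P) = R_f + β_P × MRP = 1.33% + 1.0341 × 3.15% = 4.59%

4.59%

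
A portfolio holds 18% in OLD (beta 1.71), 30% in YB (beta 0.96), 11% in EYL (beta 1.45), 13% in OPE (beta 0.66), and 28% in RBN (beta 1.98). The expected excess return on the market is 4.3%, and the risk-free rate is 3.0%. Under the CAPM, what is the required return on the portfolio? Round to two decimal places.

9.00%

β_P = Σ w_i β_i = 0.18×1.71 + 0.30×0.96 + 0.11×1.45 + 0.13×0.66 + 0.28×1.98 = 1.3955
E(R_P) = R_f + β_P × MRP = 3.0% + 1.3955 × 4.3% = 9.00%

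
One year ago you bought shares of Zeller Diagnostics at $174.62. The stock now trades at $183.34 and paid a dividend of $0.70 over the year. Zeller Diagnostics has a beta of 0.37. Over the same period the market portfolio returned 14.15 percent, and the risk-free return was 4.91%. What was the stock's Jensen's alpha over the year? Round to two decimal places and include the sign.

-2.93%

Realised HPR = (P1 + D1 − P0) / P0 = (183.34 + 0.70 − 174.62) / 174.62 = 9.42 / 174.62 = 5.3946%
MRP = 14.15% − 4.91% = 9.24%
CAPM required = R_f + β·MRP = 4.91% + 0.37 × 9.24% = 8.3288%
α = realised − required = 5.3946% − 8.3288% = -2.93%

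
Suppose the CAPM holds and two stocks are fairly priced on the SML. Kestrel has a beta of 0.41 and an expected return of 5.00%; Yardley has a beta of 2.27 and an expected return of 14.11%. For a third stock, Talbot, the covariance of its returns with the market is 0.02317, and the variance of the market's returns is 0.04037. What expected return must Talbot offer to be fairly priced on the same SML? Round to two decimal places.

MRP = (14.11% − 5.00%) / (2.27 − 0.41) = 4.8978%
R_f = 5.00% − 0.41 × 4.8978% = 2.9919%
β_Talbot = Cov / Var(R_m) = 0.02317 / 0.04037 = 0.5739
E(R_Talbot) = R_f + β × MRP = 2.9919% + 0.5739 × 4.8978% = 5.80%

5.80%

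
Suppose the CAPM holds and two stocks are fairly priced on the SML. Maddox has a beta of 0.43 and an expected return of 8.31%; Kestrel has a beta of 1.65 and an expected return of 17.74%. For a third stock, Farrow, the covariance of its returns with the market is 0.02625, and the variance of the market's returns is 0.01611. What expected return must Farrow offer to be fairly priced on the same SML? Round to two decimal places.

MRP = (17.74% − 8.31%) / (1.65 − 0.43) = 7.7295%
R_f = 8.31% − 0.43 × 7.7295% = 4.9863%
β_Farrow = Cov / Var(R_m) = 0.02625 / 0.01611 = 1.6294
E(R_Farrow) = R_f + β × MRP = 4.9863% + 1.6294 × 7.7295% = 17.58%

17.58%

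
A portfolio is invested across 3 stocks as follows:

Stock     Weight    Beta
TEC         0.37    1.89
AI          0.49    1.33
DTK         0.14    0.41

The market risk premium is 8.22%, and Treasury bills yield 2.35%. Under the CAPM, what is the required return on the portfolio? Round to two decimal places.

13.93%

β_P = Σ w_i β_i = 0.37×1.89 + 0.49×1.33 + 0.14×0.41 = 1.4084
E(R_P) = R_f + β_P × MRP = 2.35% + 1.4084 × 8.22% = 13.93%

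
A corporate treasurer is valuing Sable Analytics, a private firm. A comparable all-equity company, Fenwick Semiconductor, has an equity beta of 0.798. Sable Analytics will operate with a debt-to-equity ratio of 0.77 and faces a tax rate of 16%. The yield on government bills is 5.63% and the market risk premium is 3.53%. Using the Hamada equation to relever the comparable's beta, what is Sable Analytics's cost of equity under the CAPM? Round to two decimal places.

10.27%

β_L = β_U × [1 + (1 − t)(D/E)] = 0.798 × [1 + (1 − 0.16) × 0.77]
    = 0.798 × [1 + 0.84 × 0.77] = 0.798 × 1.6468 = 1.3141
E(R) = R_f + β_L × MRP = 5.63% + 1.3141 × 3.53% = 10.27%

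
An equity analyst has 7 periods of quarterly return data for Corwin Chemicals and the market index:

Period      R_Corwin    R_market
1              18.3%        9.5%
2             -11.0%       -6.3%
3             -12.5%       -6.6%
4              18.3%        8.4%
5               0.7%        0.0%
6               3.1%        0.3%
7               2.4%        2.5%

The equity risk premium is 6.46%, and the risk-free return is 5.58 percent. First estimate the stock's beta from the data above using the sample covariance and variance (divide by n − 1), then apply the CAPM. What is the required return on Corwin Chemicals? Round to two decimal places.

18.00%

Mean R_i = (18.3 − 11.0 − 12.5 + 18.3 + 0.7 + 3.1 + 2.4) / 7 = 2.7571%
Mean R_m = (9.5 − 6.3 − 6.6 + 8.4 + 0.0 + 0.3 + 2.5) / 7 = 1.1143%
Σ(R_i − R̄_i)(R_m − R̄_m) = 464.7943  ⇒  Cov = 464.7943 / 6 = 77.4657
Σ(R_m − R̄_m)² = 241.7086  ⇒  Var(R_m) = 241.7086 / 6 = 40.2848
β = Cov / Var(R_m) = 77.4657 / 40.2848 = 1.9230
E(R) = R_f + β × MRP = 5.58% + 1.9230 × 6.46% = 18.00%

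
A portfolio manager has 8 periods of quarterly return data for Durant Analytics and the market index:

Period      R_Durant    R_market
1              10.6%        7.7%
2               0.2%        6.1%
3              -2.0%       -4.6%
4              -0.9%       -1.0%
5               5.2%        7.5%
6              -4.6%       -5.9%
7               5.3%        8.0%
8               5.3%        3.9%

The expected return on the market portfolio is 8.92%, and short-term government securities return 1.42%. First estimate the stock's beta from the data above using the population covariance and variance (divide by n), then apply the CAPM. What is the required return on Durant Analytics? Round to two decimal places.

Mean R_i = (10.6 + 0.2 − 2.0 − 0.9 + 5.2 − 4.6 + 5.3 + 5.3) / 8 = 2.3875%
Mean R_m = (7.7 + 6.1 − 4.6 − 1.0 + 7.5 − 5.9 + 8.0 + 3.9) / 8 = 2.7125%
Σ(R_i − R̄_i)(R_m − R̄_m) = 170.3413  ⇒  Cov = 170.3413 / 8 = 21.2927
Σ(R_m − R̄_m)² = 230.0688  ⇒  Var(R_m) = 230.0688 / 8 = 28.7586
β = Cov / Var(R_m) = 21.2927 / 28.7586 = 0.7404
MRP = 8.92% − 1.42% = 7.50%
E(R) = R_f + β × MRP = 1.42% + 0.7404 × 7.50% = 6.97%

6.97%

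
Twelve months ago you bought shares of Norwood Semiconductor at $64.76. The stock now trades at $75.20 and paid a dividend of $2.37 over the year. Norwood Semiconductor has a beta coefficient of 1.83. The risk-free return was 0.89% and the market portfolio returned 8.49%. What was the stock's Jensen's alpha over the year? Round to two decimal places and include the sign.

Realised HPR = (P1 + D1 − P0) / P0 = (75.20 + 2.37 − 64.76) / 64.76 = 12.81 / 64.76 = 19.7807%
MRP = 8.49% − 0.89% = 7.60%
CAPM required = R_f + β·MRP = 0.89% + 1.83 × 7.60% = 14.7980%
α = realised − required = 19.7807% − 14.7980% = +4.98%

+4.98%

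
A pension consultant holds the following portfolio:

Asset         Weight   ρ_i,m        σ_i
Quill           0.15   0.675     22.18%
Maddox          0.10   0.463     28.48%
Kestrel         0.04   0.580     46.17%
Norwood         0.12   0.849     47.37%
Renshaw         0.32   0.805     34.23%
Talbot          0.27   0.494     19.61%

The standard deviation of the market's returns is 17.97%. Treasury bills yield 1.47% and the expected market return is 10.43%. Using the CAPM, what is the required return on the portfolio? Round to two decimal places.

11.89%

β_Quill = 0.675 × 22.18% / 17.97% = 0.8331
β_Maddox = 0.463 × 28.48% / 17.97% = 0.7338
β_Kestrel = 0.580 × 46.17% / 17.97% = 1.4902
β_Norwood = 0.849 × 47.37% / 17.97% = 2.2380
β_Renshaw = 0.805 × 34.23% / 17.97% = 1.5334
β_Talbot = 0.494 × 19.61% / 17.97% = 0.5391
β_P = Σ w_i β_i = 0.15×0.8331 + 0.10×0.7338 + 0.04×1.4902 + 0.12×2.2380 + 0.32×1.5334 + 0.27×0.5391 = 1.1628
MRP = 10.43% − 1.47% = 8.96%
E(R_P) = R_f + β_P × MRP = 1.47% + 1.1628 × 8.96% = 11.89%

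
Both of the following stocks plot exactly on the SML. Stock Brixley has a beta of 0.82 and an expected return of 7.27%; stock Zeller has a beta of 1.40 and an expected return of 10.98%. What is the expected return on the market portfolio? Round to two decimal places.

8.42%

Both satisfy E(R) = R_f + β·MRP, so the slope of the SML is
MRP = (10.98% − 7.27%) / (1.40 − 0.82) = 3.71% / 0.58 = 6.3966%
R_f = E(R_Brixley) − β_Brixley·MRP = 7.27% − 0.82 × 6.3966% = 2.0248%
E(R_m) = R_f + MRP = 2.0248% + 6.3966% = 8.42%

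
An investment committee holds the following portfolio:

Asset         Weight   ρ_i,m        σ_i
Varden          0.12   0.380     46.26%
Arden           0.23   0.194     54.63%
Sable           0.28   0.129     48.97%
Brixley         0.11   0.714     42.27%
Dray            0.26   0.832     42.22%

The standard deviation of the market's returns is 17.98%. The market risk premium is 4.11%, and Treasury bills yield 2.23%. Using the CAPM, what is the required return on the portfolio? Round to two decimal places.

β_Varden = 0.380 × 46.26% / 17.98% = 0.9777
β_Arden = 0.194 × 54.63% / 17.98% = 0.5894
β_Sable = 0.129 × 48.97% / 17.98% = 0.3513
β_Brixley = 0.714 × 42.27% / 17.98% = 1.6786
β_Dray = 0.832 × 42.22% / 17.98% = 1.9537
β_P = Σ w_i β_i = 0.12×0.9777 + 0.23×0.5894 + 0.28×0.3513 + 0.11×1.6786 + 0.26×1.9537 = 1.0439
E(R_P) = R_f + β_P × MRP = 2.23% + 1.0439 × 4.11% = 6.52%

6.52%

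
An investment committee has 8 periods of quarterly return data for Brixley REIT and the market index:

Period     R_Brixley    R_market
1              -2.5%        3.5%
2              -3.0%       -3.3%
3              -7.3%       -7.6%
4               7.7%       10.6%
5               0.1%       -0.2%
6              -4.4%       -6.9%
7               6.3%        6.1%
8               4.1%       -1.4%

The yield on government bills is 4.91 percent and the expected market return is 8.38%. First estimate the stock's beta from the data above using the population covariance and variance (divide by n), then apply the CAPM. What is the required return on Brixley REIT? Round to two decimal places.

Mean R_i = (-2.5 − 3.0 − 7.3 + 7.7 + 0.1 − 4.4 + 6.3 + 4.1) / 8 = 0.1250%
Mean R_m = (3.5 − 3.3 − 7.6 + 10.6 − 0.2 − 6.9 + 6.1 − 1.4) / 8 = 0.1000%
Σ(R_i − R̄_i)(R_m − R̄_m) = 201.1800  ⇒  Cov = 201.1800 / 8 = 25.1475
Σ(R_m − R̄_m)² = 280.0000  ⇒  Var(R_m) = 280.0000 / 8 = 35.0000
β = Cov / Var(R_m) = 25.1475 / 35.0000 = 0.7185
MRP = 8.38% − 4.91% = 3.47%
E(R) = R_f + β × MRP = 4.91% + 0.7185 × 3.47% = 7.40%

7.40%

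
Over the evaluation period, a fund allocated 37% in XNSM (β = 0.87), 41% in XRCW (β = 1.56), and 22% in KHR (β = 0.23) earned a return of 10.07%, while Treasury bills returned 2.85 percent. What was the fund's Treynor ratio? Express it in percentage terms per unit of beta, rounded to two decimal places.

7.13%

β_P = 0.37×0.87 + 0.41×1.56 + 0.22×0.23 = 1.0121
Treynor = (R_P − R_f) / β_P = (10.07% − 2.85%) / 1.0121 = 7.22% / 1.0121 = 7.13%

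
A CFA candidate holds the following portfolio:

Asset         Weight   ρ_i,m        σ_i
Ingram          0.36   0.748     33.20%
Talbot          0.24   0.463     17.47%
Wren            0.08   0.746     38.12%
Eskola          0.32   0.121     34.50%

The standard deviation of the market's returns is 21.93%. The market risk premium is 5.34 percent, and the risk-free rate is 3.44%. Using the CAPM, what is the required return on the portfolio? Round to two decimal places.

β_Ingram = 0.748 × 33.20% / 21.93% = 1.1324
β_Talbot = 0.463 × 17.47% / 21.93% = 0.3688
β_Wren = 0.746 × 38.12% / 21.93% = 1.2967
β_Eskola = 0.121 × 34.50% / 21.93% = 0.1904
β_P = Σ w_i β_i = 0.36×1.1324 + 0.24×0.3688 + 0.08×1.2967 + 0.32×0.1904 = 0.6608
E(R_P) = R_f + β_P × MRP = 3.44% + 0.6608 × 5.34% = 6.97%

6.97%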